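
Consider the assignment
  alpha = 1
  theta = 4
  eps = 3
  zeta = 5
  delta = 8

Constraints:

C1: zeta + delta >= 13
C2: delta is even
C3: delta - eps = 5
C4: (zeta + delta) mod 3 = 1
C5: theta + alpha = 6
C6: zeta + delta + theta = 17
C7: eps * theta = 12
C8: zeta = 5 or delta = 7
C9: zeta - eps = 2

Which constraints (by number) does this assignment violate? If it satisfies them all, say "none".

C1: zeta + delta = 5 + 8 = 13; 13 ≥ 13 — OK.
C2: delta = 8 is even — OK.
C3: delta - eps = 8 - 3 = 5 — OK.
C4: zeta + delta = 13; 13 mod 3 = 1 — OK.
C5: theta + alpha = 4 + 1 = 5, not 6 — violated.
C6: zeta + delta + theta = 5 + 8 + 4 = 17 — OK.
C7: eps * theta = 3 * 4 = 12 — OK.
C8: zeta = 5 = 5 (first disjunct) — OK.
C9: zeta - eps = 5 - 3 = 2 — OK.

No — constraint 5 is not satisfied.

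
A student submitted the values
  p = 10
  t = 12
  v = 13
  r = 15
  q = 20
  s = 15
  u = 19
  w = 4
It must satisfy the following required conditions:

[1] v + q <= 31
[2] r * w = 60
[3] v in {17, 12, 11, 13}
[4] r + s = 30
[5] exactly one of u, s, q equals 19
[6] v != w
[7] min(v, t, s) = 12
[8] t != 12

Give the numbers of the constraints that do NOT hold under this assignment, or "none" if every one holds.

Constraints 1, 8 do not hold.

[1] v + q = 13 + 20 = 33; 33 > 31, bound 31 not met  no
[2] r * w = 15 * 4 = 60  yes
[3] v = 13 is in {17, 12, 11, 13}  yes
[4] r + s = 15 + 15 = 30  yes
[5] u=19, s=15, q=20; 1 of them equals 19  yes
[6] v = 13, w = 4; distinct  yes
[7] min(13, 12, 15) = 12  yes
[8] t = 12, but 12 is required to differ  no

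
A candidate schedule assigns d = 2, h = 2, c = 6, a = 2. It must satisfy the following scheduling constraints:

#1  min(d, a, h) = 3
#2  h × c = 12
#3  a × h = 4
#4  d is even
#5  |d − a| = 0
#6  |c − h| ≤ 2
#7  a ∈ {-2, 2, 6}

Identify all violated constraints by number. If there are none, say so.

Constraints 1, 6 do not hold.

#1 min(2, 2, 2) = 2, not 3 — fails.
#2 h × c = 2 × 6 = 12 — holds.
#3 a × h = 2 × 2 = 4 — holds.
#4 d = 2 is even — holds.
#5 |2 − 2| = 0 — holds.
#6 |6 − 2| = 4; 4 > 2, exceeds bound 2 — fails.
#7 a = 2 is in {-2, 2, 6} — holds.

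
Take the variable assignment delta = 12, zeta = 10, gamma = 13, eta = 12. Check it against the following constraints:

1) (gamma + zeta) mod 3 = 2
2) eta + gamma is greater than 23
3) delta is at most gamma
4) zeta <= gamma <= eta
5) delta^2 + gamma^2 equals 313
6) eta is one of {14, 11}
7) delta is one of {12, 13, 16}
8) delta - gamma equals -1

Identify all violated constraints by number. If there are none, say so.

1) gamma + zeta = 23; 23 mod 3 = 2  ✓
2) eta + gamma = 12 + 13 = 25; 25 > 23  ✓
3) delta = 12, gamma = 13; 12 ≤ 13  ✓
4) values 10, 13, 12; gamma = 13 is not <= eta = 12  ✗
5) delta^2 + gamma^2 = 12^2 + 13^2 = 144 + 169 = 313  ✓
6) eta = 12 is not in {14, 11}  ✗
7) delta = 12 is in {12, 13, 16}  ✓
8) delta - gamma = 12 - 13 = -1  ✓

Constraints 4 and 6 are violated.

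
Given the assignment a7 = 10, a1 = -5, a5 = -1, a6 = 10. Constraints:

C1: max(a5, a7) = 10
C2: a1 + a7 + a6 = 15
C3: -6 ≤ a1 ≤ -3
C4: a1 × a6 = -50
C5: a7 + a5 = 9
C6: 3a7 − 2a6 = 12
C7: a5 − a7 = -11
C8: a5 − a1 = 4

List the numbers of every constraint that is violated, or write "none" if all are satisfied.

C1: max(-1, 10) = 10 — OK.
C2: a1 + a7 + a6 = -5 + 10 + 10 = 15 — OK.
C3: a1 = -5 lies in [-6, -3] — OK.
C4: a1 × a6 = -5 × 10 = -50 — OK.
C5: a7 + a5 = 10 + (-1) = 9 — OK.
C6: 3a7 − 2a6 = 3(10) − 2(10) = 10, not 12 — violated.
C7: a5 − a7 = -1 − 10 = -11 — OK.
C8: a5 − a1 = -1 − (-5) = 4 — OK.

Violated: 6.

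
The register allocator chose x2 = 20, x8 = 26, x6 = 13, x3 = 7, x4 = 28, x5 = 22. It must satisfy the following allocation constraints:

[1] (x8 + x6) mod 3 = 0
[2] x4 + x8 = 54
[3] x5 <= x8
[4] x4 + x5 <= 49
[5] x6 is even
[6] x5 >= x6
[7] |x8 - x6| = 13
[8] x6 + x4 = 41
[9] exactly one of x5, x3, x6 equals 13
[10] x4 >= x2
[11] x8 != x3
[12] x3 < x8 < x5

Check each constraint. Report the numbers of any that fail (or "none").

No — constraints 4, 5, 12 are not satisfied.

[1] x8 + x6 = 39; 39 mod 3 = 0 — holds.
[2] x4 + x8 = 28 + 26 = 54 — holds.
[3] x5 = 22, x8 = 26; 22 ≤ 26 — holds.
[4] x4 + x5 = 28 + 22 = 50; 50 > 49, bound 49 not met — fails.
[5] x6 = 13 is odd — fails.
[6] x5 = 22, x6 = 13; 22 ≥ 13 — holds.
[7] |26 - 13| = 13 — holds.
[8] x6 + x4 = 13 + 28 = 41 — holds.
[9] x5=22, x3=7, x6=13; 1 of them equals 13 — holds.
[10] x4 = 28, x2 = 20; 28 ≥ 20 — holds.
[11] x8 = 26, x3 = 7; distinct — holds.
[12] values 7, 26, 22; x8 = 26 is not < x5 = 22 — fails.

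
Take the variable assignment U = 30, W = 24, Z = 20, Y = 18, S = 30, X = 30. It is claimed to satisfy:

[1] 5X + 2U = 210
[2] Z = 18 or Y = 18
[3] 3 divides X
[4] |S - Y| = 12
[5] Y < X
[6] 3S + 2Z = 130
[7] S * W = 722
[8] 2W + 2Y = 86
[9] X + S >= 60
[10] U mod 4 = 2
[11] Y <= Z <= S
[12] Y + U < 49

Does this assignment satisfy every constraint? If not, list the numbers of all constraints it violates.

[1] 5X + 2U = 5(30) + 2(30) = 210 — holds.
[2] Z = 20 ≠ 18, but Y = 18 = 18 (second disjunct) — holds.
[3] 30 / 3 = 10, so 3 divides 30 — holds.
[4] |30 - 18| = 12 — holds.
[5] Y = 18, X = 30; 18 < 30 — holds.
[6] 3S + 2Z = 3(30) + 2(20) = 130 — holds.
[7] S * W = 30 * 24 = 720, not 722 — fails.
[8] 2W + 2Y = 2(24) + 2(18) = 84, not 86 — fails.
[9] X + S = 30 + 30 = 60; 60 ≥ 60 — holds.
[10] 30 mod 4 = 2 — holds.
[11] values 18 <= 20 <= 30 — holds.
[12] Y + U = 18 + 30 = 48; 48 < 49 — holds.

Constraints 7, 8 are violated.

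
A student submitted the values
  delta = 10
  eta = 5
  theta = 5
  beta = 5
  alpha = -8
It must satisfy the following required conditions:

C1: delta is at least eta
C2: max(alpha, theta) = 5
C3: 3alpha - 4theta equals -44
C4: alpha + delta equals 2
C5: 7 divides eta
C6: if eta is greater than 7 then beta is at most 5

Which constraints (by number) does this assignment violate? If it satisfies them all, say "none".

No — constraint 5 is not satisfied.

C1: delta = 10, eta = 5; 10 ≥ 5  ✔
C2: max(-8, 5) = 5  ✔
C3: 3alpha - 4theta = 3(-8) - 4(5) = -44  ✔
C4: alpha + delta = -8 + 10 = 2  ✔
C5: 5 = 7*0 + 5, so 7 does not divide 5  ✘
C6: eta = 5, not > 7; antecedent false, conditional vacuously true  ✔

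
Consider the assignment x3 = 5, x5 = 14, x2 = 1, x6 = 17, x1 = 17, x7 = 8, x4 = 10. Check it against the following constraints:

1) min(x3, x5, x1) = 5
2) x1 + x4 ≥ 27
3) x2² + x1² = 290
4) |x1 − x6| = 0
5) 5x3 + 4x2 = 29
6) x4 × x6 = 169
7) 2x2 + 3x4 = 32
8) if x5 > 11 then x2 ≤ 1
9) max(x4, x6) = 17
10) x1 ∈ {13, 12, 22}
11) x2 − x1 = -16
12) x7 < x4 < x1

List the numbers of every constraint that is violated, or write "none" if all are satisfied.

1) min(5, 14, 17) = 5  yes
2) x1 + x4 = 17 + 10 = 27; 27 ≥ 27  yes
3) x2² + x1² = 1² + 17² = 1 + 289 = 290  yes
4) |17 − 17| = 0  yes
5) 5x3 + 4x2 = 5(5) + 4(1) = 29  yes
6) x4 × x6 = 10 × 17 = 170, not 169  no
7) 2x2 + 3x4 = 2(1) + 3(10) = 32  yes
8) x5 = 14 > 11, so we need x2 ≤ 1; x2 = 1 ≤ 1  yes
9) max(10, 17) = 17  yes
10) x1 = 17 is not in {13, 12, 22}  no
11) x2 − x1 = 1 − 17 = -16  yes
12) values 8 < 10 < 17  yes

No — constraints 6, 10 are not satisfied.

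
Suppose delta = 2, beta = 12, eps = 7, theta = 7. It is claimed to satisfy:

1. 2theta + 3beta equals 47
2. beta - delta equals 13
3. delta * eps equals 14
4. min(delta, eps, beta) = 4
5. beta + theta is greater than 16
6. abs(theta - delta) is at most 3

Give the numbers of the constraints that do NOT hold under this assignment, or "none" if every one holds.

Constraints 1, 2, 4, 6 do not hold.

1. 2theta + 3beta = 2(7) + 3(12) = 50, not 47 — violated.
2. beta - delta = 12 - 2 = 10, not 13 — violated.
3. delta * eps = 2 * 7 = 14 — satisfied.
4. min(2, 7, 12) = 2, not 4 — violated.
5. beta + theta = 12 + 7 = 19; 19 > 16 — satisfied.
6. abs(7 - 2) = 5; 5 > 3, exceeds bound 3 — violated.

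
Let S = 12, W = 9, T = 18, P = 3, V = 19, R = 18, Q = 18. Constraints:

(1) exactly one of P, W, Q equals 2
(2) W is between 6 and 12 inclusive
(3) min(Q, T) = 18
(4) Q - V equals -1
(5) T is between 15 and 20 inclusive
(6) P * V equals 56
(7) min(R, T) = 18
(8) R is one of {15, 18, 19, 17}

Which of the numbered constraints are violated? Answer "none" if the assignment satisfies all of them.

Constraints 1, 6 are violated.

(1) P=3, W=9, Q=18; 0 of them equal 2, not exactly one — violated.
(2) W = 9 lies in [6, 12] — OK.
(3) min(18, 18) = 18 — OK.
(4) Q - V = 18 - 19 = -1 — OK.
(5) T = 18 lies in [15, 20] — OK.
(6) P * V = 3 * 19 = 57, not 56 — violated.
(7) min(18, 18) = 18 — OK.
(8) R = 18 is in {15, 18, 19, 17} — OK.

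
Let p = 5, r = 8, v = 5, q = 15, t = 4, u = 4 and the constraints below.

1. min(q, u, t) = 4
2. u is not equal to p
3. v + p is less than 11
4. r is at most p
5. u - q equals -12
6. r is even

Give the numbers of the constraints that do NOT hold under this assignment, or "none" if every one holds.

1. min(15, 4, 4) = 4 — OK.
2. u = 4, p = 5; distinct — OK.
3. v + p = 5 + 5 = 10; 10 < 11 — OK.
4. r = 8, p = 5; 8 > 5 (want ≤) — violated.
5. u - q = 4 - 15 = -11, not -12 — violated.
6. r = 8 is even — OK.

No — constraints 4 and 5 are not satisfied.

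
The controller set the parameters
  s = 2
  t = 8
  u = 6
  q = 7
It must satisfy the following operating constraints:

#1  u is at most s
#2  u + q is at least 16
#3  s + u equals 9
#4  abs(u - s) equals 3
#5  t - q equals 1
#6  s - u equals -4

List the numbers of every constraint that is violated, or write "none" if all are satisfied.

#1 u = 6, s = 2; 6 > 2 (want ≤) — does not hold.
#2 u + q = 6 + 7 = 13; 13 < 16, bound 16 not met — does not hold.
#3 s + u = 2 + 6 = 8, not 9 — does not hold.
#4 abs(6 - 2) = 4, not 3 — does not hold.
#5 t - q = 8 - 7 = 1 — holds.
#6 s - u = 2 - 6 = -4 — holds.

Violated: 1, 2, 3, 4.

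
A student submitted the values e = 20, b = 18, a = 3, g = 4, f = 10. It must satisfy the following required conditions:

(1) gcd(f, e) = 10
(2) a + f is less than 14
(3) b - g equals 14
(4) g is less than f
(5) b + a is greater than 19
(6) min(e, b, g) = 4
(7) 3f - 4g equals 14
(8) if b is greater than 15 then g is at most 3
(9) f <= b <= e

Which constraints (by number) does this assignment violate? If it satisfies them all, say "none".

Violated: 8.

(1) gcd(10, 20) = 10 — holds.
(2) a + f = 3 + 10 = 13; 13 < 14 — holds.
(3) b - g = 18 - 4 = 14 — holds.
(4) g = 4, f = 10; 4 < 10 — holds.
(5) b + a = 18 + 3 = 21; 21 > 19 — holds.
(6) min(20, 18, 4) = 4 — holds.
(7) 3f - 4g = 3(10) - 4(4) = 14 — holds.
(8) b = 18 > 15, so we need g ≤ 3; but g = 4 > 3 — does not hold.
(9) values 10 <= 18 <= 20 — holds.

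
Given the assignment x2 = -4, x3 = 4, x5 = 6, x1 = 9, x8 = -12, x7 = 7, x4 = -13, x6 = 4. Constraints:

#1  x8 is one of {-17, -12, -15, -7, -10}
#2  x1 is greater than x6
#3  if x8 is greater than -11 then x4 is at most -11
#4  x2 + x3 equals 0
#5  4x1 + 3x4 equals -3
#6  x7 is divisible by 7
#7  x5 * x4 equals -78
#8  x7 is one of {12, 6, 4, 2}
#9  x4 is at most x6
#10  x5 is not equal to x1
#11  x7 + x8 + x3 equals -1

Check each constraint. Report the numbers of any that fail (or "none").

#1 x8 = -12 is in {-17, -12, -15, -7, -10}  ✓
#2 x1 = 9, x6 = 4; 9 > 4  ✓
#3 x8 = -12, not > -11; antecedent false, conditional vacuously true  ✓
#4 x2 + x3 = -4 + 4 = 0  ✓
#5 4x1 + 3x4 = 4(9) + 3(-13) = -3  ✓
#6 7 / 7 = 1, so 7 divides 7  ✓
#7 x5 * x4 = 6 * (-13) = -78  ✓
#8 x7 = 7 is not in {12, 6, 4, 2}  ✗
#9 x4 = -13, x6 = 4; -13 ≤ 4  ✓
#10 x5 = 6, x1 = 9; distinct  ✓
#11 x7 + x8 + x3 = 7 + (-12) + 4 = -1  ✓

Constraint 8 is violated.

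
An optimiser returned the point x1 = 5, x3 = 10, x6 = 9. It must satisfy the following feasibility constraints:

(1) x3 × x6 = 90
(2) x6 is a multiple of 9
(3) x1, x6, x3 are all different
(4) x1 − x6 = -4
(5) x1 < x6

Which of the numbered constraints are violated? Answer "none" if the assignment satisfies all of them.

No violations.

(1) x3 × x6 = 10 × 9 = 90 — holds.
(2) 9 / 9 = 1, so 9 divides 9 — holds.
(3) values 5, 9, 10 are pairwise distinct — holds.
(4) x1 − x6 = 5 − 9 = -4 — holds.
(5) x1 = 5, x6 = 9; 5 < 9 — holds.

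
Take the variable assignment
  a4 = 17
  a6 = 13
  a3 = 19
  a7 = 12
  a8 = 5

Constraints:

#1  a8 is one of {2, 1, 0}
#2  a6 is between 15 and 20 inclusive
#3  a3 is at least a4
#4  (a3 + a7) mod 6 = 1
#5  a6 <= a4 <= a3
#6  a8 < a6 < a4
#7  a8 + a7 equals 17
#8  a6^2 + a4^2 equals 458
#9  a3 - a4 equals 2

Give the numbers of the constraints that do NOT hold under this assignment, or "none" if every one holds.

#1 a8 = 5 is not in {2, 1, 0}  fails
#2 a6 = 13 is outside [15, 20]  fails
#3 a3 = 19, a4 = 17; 19 ≥ 17  holds
#4 a3 + a7 = 31; 31 mod 6 = 1  holds
#5 values 13 <= 17 <= 19  holds
#6 values 5 < 13 < 17  holds
#7 a8 + a7 = 5 + 12 = 17  holds
#8 a6^2 + a4^2 = 13^2 + 17^2 = 169 + 289 = 458  holds
#9 a3 - a4 = 19 - 17 = 2  holds

Constraints 1, 2 do not hold.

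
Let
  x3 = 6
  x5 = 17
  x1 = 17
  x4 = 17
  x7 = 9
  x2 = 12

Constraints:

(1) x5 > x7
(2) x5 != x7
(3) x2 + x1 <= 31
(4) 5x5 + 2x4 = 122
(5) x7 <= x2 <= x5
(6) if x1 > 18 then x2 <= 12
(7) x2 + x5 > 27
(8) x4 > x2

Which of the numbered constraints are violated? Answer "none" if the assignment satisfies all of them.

(1) x5 = 17, x7 = 9; 17 > 9  yes
(2) x5 = 17, x7 = 9; distinct  yes
(3) x2 + x1 = 12 + 17 = 29; 29 ≤ 31  yes
(4) 5x5 + 2x4 = 5(17) + 2(17) = 119, not 122  no
(5) values 9 <= 12 <= 17  yes
(6) x1 = 17, not > 18; antecedent false, conditional vacuously true  yes
(7) x2 + x5 = 12 + 17 = 29; 29 > 27  yes
(8) x4 = 17, x2 = 12; 17 > 12  yes

No — constraint 4 is not satisfied.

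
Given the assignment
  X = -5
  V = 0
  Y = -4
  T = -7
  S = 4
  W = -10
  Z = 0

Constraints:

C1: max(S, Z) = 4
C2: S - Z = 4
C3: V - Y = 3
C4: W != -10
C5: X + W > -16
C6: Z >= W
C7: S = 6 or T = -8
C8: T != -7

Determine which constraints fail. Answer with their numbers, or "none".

C1: max(4, 0) = 4 — holds.
C2: S - Z = 4 - 0 = 4 — holds.
C3: V - Y = 0 - (-4) = 4, not 3 — does not hold.
C4: W = -10, but -10 is required to differ — does not hold.
C5: X + W = -5 + (-10) = -15; -15 > -16 — holds.
C6: Z = 0, W = -10; 0 ≥ -10 — holds.
C7: S = 4 ≠ 6 and T = -7 ≠ -8; both disjuncts false — does not hold.
C8: T = -7, but -7 is required to differ — does not hold.

Constraints 3, 4, 7, 8 are violated.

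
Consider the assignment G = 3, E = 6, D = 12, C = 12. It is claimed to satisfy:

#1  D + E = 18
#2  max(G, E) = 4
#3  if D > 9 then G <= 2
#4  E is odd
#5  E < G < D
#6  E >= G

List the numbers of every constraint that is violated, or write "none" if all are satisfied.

The assignment fails constraints 2, 3, 4, and 5.

#1 D + E = 12 + 6 = 18 — OK.
#2 max(3, 6) = 6, not 4 — violated.
#3 D = 12 > 9, so we need G ≤ 2; but G = 3 > 2 — violated.
#4 E = 6 is even — violated.
#5 values 6, 3, 12; E = 6 is not < G = 3 — violated.
#6 E = 6, G = 3; 6 ≥ 3 — OK.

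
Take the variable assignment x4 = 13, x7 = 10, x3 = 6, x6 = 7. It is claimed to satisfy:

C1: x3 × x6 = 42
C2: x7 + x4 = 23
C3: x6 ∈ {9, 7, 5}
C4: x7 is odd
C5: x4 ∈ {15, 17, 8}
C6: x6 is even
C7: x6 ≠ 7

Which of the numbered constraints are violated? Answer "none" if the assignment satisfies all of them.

C1: x3 × x6 = 6 × 7 = 42 — holds.
C2: x7 + x4 = 10 + 13 = 23 — holds.
C3: x6 = 7 is in {9, 7, 5} — holds.
C4: x7 = 10 is even — does not hold.
C5: x4 = 13 is not in {15, 17, 8} — does not hold.
C6: x6 = 7 is odd — does not hold.
C7: x6 = 7, but 7 is required to differ — does not hold.

Constraints 4, 5, 6, 7 do not hold.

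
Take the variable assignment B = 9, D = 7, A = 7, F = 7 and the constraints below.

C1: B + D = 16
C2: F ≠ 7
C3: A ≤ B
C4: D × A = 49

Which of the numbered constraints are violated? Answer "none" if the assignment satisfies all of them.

Constraint 2 is violated.

C1: B + D = 9 + 7 = 16 — OK.
C2: F = 7, but 7 is required to differ — violated.
C3: A = 7, B = 9; 7 ≤ 9 — OK.
C4: D × A = 7 × 7 = 49 — OK.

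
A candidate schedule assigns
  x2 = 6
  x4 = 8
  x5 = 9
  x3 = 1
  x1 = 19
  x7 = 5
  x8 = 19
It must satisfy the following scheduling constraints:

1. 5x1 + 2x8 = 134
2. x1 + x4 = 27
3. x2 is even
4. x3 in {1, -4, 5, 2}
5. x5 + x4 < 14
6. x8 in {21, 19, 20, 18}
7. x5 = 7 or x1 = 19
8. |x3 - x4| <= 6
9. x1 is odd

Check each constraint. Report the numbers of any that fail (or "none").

1. 5x1 + 2x8 = 5(19) + 2(19) = 133, not 134  FAIL
2. x1 + x4 = 19 + 8 = 27  OK
3. x2 = 6 is even  OK
4. x3 = 1 is in {1, -4, 5, 2}  OK
5. x5 + x4 = 9 + 8 = 17; 17 ≥ 14, bound 14 not met  FAIL
6. x8 = 19 is in {21, 19, 20, 18}  OK
7. x5 = 9 ≠ 7, but x1 = 19 = 19 (second disjunct)  OK
8. |1 - 8| = 7; 7 > 6, exceeds bound 6  FAIL
9. x1 = 19 is odd  OK

No — constraints 1, 5, and 8 are not satisfied.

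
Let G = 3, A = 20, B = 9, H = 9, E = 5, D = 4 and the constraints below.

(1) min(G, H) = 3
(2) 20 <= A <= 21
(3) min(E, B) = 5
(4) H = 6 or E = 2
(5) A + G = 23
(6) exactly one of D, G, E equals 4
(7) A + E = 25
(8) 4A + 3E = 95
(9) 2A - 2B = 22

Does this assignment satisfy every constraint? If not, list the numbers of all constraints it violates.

Constraint 4 is violated.

(1) min(3, 9) = 3 — holds.
(2) A = 20 lies in [20, 21] — holds.
(3) min(5, 9) = 5 — holds.
(4) H = 9 ≠ 6 and E = 5 ≠ 2; both disjuncts false — fails.
(5) A + G = 20 + 3 = 23 — holds.
(6) D=4, G=3, E=5; 1 of them equals 4 — holds.
(7) A + E = 20 + 5 = 25 — holds.
(8) 4A + 3E = 4(20) + 3(5) = 95 — holds.
(9) 2A - 2B = 2(20) - 2(9) = 22 — holds.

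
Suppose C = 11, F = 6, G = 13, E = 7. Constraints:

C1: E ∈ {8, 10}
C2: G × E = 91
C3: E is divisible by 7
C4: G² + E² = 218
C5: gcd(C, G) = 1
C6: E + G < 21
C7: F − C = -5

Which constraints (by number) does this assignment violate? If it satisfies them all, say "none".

C1: E = 7 is not in {8, 10} — violated.
C2: G × E = 13 × 7 = 91 — OK.
C3: 7 / 7 = 1, so 7 divides 7 — OK.
C4: G² + E² = 13² + 7² = 169 + 49 = 218 — OK.
C5: gcd(11, 13) = 1 — OK.
C6: E + G = 7 + 13 = 20; 20 < 21 — OK.
C7: F − C = 6 − 11 = -5 — OK.

No — constraint 1 is not satisfied.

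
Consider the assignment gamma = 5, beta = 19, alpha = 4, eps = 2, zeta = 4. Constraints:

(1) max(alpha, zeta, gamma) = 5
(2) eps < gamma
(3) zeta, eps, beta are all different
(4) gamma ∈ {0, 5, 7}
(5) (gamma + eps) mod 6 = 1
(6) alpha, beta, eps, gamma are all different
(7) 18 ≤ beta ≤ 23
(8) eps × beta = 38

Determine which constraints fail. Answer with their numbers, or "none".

No violations.

(1) max(4, 4, 5) = 5  ✓
(2) eps = 2, gamma = 5; 2 < 5  ✓
(3) values 4, 2, 19 are pairwise distinct  ✓
(4) gamma = 5 is in {0, 5, 7}  ✓
(5) gamma + eps = 7; 7 mod 6 = 1  ✓
(6) values 4, 19, 2, 5 are pairwise distinct  ✓
(7) beta = 19 lies in [18, 23]  ✓
(8) eps × beta = 2 × 19 = 38  ✓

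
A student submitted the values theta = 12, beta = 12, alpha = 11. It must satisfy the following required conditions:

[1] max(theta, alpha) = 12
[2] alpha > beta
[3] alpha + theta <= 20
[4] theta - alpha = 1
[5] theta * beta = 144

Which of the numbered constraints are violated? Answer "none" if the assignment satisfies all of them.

[1] max(12, 11) = 12  ✔
[2] alpha = 11, beta = 12; 11 ≤ 12 (want >)  ✘
[3] alpha + theta = 11 + 12 = 23; 23 > 20, bound 20 not met  ✘
[4] theta - alpha = 12 - 11 = 1  ✔
[5] theta * beta = 12 * 12 = 144  ✔

The assignment fails constraints 2 and 3.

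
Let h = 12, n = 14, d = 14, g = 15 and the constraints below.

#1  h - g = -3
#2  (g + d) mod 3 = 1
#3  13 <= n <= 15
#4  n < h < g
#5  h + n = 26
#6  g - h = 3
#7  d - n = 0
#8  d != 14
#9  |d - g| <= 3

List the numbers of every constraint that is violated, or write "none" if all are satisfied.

Constraints 2, 4, and 8 do not hold.

#1 h - g = 12 - 15 = -3 — holds.
#2 g + d = 29; 29 mod 3 = 2, not 1 — fails.
#3 n = 14 lies in [13, 15] — holds.
#4 values 14, 12, 15; n = 14 is not < h = 12 — fails.
#5 h + n = 12 + 14 = 26 — holds.
#6 g - h = 15 - 12 = 3 — holds.
#7 d - n = 14 - 14 = 0 — holds.
#8 d = 14, but 14 is required to differ — fails.
#9 |14 - 15| = 1; 1 ≤ 3 — holds.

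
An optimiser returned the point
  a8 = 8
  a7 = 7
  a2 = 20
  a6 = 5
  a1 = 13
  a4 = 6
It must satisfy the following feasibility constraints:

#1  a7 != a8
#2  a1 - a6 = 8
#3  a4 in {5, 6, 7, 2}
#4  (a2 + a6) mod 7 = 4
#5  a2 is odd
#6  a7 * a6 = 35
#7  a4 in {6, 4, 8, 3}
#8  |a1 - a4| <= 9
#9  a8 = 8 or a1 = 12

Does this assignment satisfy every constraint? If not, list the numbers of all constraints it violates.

#1 a7 = 7, a8 = 8; distinct  true
#2 a1 - a6 = 13 - 5 = 8  true
#3 a4 = 6 is in {5, 6, 7, 2}  true
#4 a2 + a6 = 25; 25 mod 7 = 4  true
#5 a2 = 20 is even  false
#6 a7 * a6 = 7 * 5 = 35  true
#7 a4 = 6 is in {6, 4, 8, 3}  true
#8 |13 - 6| = 7; 7 ≤ 9  true
#9 a8 = 8 = 8 (first disjunct)  true

Constraint 5 is violated.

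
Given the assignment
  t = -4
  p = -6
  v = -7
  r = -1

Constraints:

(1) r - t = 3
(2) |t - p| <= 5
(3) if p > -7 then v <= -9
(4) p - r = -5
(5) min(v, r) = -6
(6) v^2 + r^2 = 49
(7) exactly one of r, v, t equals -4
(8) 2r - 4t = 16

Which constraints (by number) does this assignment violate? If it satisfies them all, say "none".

(1) r - t = -1 - (-4) = 3  yes
(2) |-4 - (-6)| = 2; 2 ≤ 5  yes
(3) p = -6 > -7, so we need v ≤ -9; but v = -7 > -9  no
(4) p - r = -6 - (-1) = -5  yes
(5) min(-7, -1) = -7, not -6  no
(6) v^2 + r^2 = (-7)^2 + (-1)^2 = 49 + 1 = 50, not 49  no
(7) r=-1, v=-7, t=-4; 1 of them equals -4  yes
(8) 2r - 4t = 2(-1) - 4(-4) = 14, not 16  no

Constraints 3, 5, 6, and 8 are violated.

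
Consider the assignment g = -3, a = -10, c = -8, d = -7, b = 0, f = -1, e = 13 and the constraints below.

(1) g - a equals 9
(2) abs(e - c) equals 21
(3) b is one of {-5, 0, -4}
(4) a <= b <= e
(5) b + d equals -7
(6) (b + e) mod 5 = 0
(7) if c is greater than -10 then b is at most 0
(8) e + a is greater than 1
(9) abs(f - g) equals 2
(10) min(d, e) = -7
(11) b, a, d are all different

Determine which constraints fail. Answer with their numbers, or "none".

(1) g - a = -3 - (-10) = 7, not 9 — violated.
(2) abs(13 - (-8)) = 21 — satisfied.
(3) b = 0 is in {-5, 0, -4} — satisfied.
(4) values -10 <= 0 <= 13 — satisfied.
(5) b + d = 0 + (-7) = -7 — satisfied.
(6) b + e = 13; 13 mod 5 = 3, not 0 — violated.
(7) c = -8 > -10, so we need b ≤ 0; b = 0 ≤ 0 — satisfied.
(8) e + a = 13 + (-10) = 3; 3 > 1 — satisfied.
(9) abs(-1 - (-3)) = 2 — satisfied.
(10) min(-7, 13) = -7 — satisfied.
(11) values 0, -10, -7 are pairwise distinct — satisfied.

Constraints 1 and 6 do not hold.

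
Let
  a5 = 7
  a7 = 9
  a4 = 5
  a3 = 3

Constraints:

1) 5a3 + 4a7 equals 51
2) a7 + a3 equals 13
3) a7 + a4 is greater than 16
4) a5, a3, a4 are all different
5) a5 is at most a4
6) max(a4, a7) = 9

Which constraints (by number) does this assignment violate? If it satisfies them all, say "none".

No — constraints 2, 3, 5 are not satisfied.

1) 5a3 + 4a7 = 5(3) + 4(9) = 51 — satisfied.
2) a7 + a3 = 9 + 3 = 12, not 13 — violated.
3) a7 + a4 = 9 + 5 = 14; 14 ≤ 16, bound 16 not met — violated.
4) values 7, 3, 5 are pairwise distinct — satisfied.
5) a5 = 7, a4 = 5; 7 > 5 (want ≤) — violated.
6) max(5, 9) = 9 — satisfied.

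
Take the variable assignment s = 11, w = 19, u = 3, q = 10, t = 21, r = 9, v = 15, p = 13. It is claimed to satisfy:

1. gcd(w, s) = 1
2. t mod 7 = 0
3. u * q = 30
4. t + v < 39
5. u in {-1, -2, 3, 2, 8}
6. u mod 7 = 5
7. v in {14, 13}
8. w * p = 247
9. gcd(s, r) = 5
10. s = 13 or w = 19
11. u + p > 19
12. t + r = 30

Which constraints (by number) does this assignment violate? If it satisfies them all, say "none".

1. gcd(19, 11) = 1 — satisfied.
2. 21 mod 7 = 0 — satisfied.
3. u * q = 3 * 10 = 30 — satisfied.
4. t + v = 21 + 15 = 36; 36 < 39 — satisfied.
5. u = 3 is in {-1, -2, 3, 2, 8} — satisfied.
6. 3 mod 7 = 3, not 5 — violated.
7. v = 15 is not in {14, 13} — violated.
8. w * p = 19 * 13 = 247 — satisfied.
9. gcd(11, 9) = 1, not 5 — violated.
10. s = 11 ≠ 13, but w = 19 = 19 (second disjunct) — satisfied.
11. u + p = 3 + 13 = 16; 16 ≤ 19, bound 19 not met — violated.
12. t + r = 21 + 9 = 30 — satisfied.

No — constraints 6, 7, 9, and 11 are not satisfied.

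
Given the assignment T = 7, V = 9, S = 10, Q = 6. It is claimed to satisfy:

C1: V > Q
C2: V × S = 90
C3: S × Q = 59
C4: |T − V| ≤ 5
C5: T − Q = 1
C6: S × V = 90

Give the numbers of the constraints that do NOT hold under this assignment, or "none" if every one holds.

The assignment fails constraint 3.

C1: V = 9, Q = 6; 9 > 6  holds
C2: V × S = 9 × 10 = 90  holds
C3: S × Q = 10 × 6 = 60, not 59  fails
C4: |7 − 9| = 2; 2 ≤ 5  holds
C5: T − Q = 7 − 6 = 1  holds
C6: S × V = 10 × 9 = 90  holds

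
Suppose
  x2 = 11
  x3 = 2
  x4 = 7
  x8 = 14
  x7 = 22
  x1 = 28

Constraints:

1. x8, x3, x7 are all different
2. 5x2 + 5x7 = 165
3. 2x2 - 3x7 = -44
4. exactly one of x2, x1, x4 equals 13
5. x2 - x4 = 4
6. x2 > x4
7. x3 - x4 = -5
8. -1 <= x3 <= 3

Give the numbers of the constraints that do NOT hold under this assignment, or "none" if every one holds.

1. values 14, 2, 22 are pairwise distinct — satisfied.
2. 5x2 + 5x7 = 5(11) + 5(22) = 165 — satisfied.
3. 2x2 - 3x7 = 2(11) - 3(22) = -44 — satisfied.
4. x2=11, x1=28, x4=7; 0 of them equal 13, not exactly one — violated.
5. x2 - x4 = 11 - 7 = 4 — satisfied.
6. x2 = 11, x4 = 7; 11 > 7 — satisfied.
7. x3 - x4 = 2 - 7 = -5 — satisfied.
8. x3 = 2 lies in [-1, 3] — satisfied.

Constraint 4 is violated.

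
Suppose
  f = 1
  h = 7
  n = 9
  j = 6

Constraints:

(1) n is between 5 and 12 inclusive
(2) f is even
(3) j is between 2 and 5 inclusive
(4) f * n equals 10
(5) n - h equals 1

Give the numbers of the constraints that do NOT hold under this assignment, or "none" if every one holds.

Violated: 2, 3, 4, 5.

(1) n = 9 lies in [5, 12]  yes
(2) f = 1 is odd  no
(3) j = 6 is outside [2, 5]  no
(4) f * n = 1 * 9 = 9, not 10  no
(5) n - h = 9 - 7 = 2, not 1  no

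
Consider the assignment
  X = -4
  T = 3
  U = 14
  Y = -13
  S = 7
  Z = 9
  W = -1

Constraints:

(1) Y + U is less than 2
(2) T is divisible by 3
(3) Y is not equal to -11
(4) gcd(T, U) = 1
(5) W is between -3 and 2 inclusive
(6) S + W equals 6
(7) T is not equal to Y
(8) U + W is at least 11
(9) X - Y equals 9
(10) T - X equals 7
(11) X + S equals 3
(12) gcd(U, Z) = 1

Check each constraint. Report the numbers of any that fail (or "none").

None — every constraint holds.

(1) Y + U = -13 + 14 = 1; 1 < 2  ✔
(2) 3 / 3 = 1, so 3 divides 3  ✔
(3) Y = -13, and -13 ≠ -11  ✔
(4) gcd(3, 14) = 1  ✔
(5) W = -1 lies in [-3, 2]  ✔
(6) S + W = 7 + (-1) = 6  ✔
(7) T = 3, Y = -13; distinct  ✔
(8) U + W = 14 + (-1) = 13; 13 ≥ 11  ✔
(9) X - Y = -4 - (-13) = 9  ✔
(10) T - X = 3 - (-4) = 7  ✔
(11) X + S = -4 + 7 = 3  ✔
(12) gcd(14, 9) = 1  ✔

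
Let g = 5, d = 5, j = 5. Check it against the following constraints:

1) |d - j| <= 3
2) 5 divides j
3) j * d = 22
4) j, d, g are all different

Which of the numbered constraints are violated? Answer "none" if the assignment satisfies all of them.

1) |5 - 5| = 0; 0 ≤ 3 — holds.
2) 5 / 5 = 1, so 5 divides 5 — holds.
3) j * d = 5 * 5 = 25, not 22 — does not hold.
4) j = d = 5, not all different — does not hold.

Constraints 3, 4 do not hold.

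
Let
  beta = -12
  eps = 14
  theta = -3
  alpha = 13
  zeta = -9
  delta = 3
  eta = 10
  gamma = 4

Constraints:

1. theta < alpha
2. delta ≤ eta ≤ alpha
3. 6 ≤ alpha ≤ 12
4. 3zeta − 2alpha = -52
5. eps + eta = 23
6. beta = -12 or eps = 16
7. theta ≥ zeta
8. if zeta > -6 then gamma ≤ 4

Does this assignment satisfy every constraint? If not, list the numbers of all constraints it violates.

Constraints 3, 4, and 5 are violated.

1. theta = -3, alpha = 13; -3 < 13  yes
2. values 3 ≤ 10 ≤ 13  yes
3. alpha = 13 is outside [6, 12]  no
4. 3zeta − 2alpha = 3(-9) − 2(13) = -53, not -52  no
5. eps + eta = 14 + 10 = 24, not 23  no
6. beta = -12 = -12 (first disjunct)  yes
7. theta = -3, zeta = -9; -3 ≥ -9  yes
8. zeta = -9, not > -6; antecedent false, conditional vacuously true  yes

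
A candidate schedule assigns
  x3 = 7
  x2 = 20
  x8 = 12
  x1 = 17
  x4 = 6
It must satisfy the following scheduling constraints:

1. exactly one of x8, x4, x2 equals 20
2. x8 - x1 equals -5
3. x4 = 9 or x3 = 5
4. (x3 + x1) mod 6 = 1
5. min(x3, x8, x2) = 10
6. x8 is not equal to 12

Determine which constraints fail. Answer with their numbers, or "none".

1. x8=12, x4=6, x2=20; 1 of them equals 20 — OK.
2. x8 - x1 = 12 - 17 = -5 — OK.
3. x4 = 6 ≠ 9 and x3 = 7 ≠ 5; both disjuncts false — violated.
4. x3 + x1 = 24; 24 mod 6 = 0, not 1 — violated.
5. min(7, 12, 20) = 7, not 10 — violated.
6. x8 = 12, but 12 is required to differ — violated.

Constraints 3, 4, 5, and 6 do not hold.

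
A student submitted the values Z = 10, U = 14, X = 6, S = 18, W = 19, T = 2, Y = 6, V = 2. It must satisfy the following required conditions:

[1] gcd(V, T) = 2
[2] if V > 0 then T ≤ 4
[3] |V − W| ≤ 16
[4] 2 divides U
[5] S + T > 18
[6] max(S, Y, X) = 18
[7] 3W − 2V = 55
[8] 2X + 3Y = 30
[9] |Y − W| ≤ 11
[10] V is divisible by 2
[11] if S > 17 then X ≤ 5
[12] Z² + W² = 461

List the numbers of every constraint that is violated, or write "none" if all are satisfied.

Constraints 3, 7, 9, and 11 are violated.

[1] gcd(2, 2) = 2 — OK.
[2] V = 2 > 0, so we need T ≤ 4; T = 2 ≤ 4 — OK.
[3] |2 − 19| = 17; 17 > 16, exceeds bound 16 — violated.
[4] 14 / 2 = 7, so 2 divides 14 — OK.
[5] S + T = 18 + 2 = 20; 20 > 18 — OK.
[6] max(18, 6, 6) = 18 — OK.
[7] 3W − 2V = 3(19) − 2(2) = 53, not 55 — violated.
[8] 2X + 3Y = 2(6) + 3(6) = 30 — OK.
[9] |6 − 19| = 13; 13 > 11, exceeds bound 11 — violated.
[10] 2 / 2 = 1, so 2 divides 2 — OK.
[11] S = 18 > 17, so we need X ≤ 5; but X = 6 > 5 — violated.
[12] Z² + W² = 10² + 19² = 100 + 361 = 461 — OK.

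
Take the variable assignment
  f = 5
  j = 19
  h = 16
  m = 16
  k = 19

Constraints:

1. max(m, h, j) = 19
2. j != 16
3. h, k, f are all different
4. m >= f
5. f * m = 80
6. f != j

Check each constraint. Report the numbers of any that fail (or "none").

1. max(16, 16, 19) = 19  OK
2. j = 19, and 19 ≠ 16  OK
3. values 16, 19, 5 are pairwise distinct  OK
4. m = 16, f = 5; 16 ≥ 5  OK
5. f * m = 5 * 16 = 80  OK
6. f = 5, j = 19; distinct  OK

All constraints are satisfied.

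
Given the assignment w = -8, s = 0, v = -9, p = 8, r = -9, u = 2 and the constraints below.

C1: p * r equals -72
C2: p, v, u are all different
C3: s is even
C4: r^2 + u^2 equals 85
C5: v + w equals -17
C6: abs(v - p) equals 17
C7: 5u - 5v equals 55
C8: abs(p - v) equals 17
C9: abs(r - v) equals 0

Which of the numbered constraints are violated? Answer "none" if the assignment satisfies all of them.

All constraints are satisfied.

C1: p * r = 8 * (-9) = -72  yes
C2: values 8, -9, 2 are pairwise distinct  yes
C3: s = 0 is even  yes
C4: r^2 + u^2 = (-9)^2 + 2^2 = 81 + 4 = 85  yes
C5: v + w = -9 + (-8) = -17  yes
C6: abs(-9 - 8) = 17  yes
C7: 5u - 5v = 5(2) - 5(-9) = 55  yes
C8: abs(8 - (-9)) = 17  yes
C9: abs(-9 - (-9)) = 0  yes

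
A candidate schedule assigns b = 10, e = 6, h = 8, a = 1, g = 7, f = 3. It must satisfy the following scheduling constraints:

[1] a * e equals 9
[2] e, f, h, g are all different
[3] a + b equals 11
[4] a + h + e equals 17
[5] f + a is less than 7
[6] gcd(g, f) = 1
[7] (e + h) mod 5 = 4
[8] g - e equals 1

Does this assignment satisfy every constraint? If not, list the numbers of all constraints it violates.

Violated: 1 and 4.

[1] a * e = 1 * 6 = 6, not 9 — violated.
[2] values 6, 3, 8, 7 are pairwise distinct — OK.
[3] a + b = 1 + 10 = 11 — OK.
[4] a + h + e = 1 + 8 + 6 = 15, not 17 — violated.
[5] f + a = 3 + 1 = 4; 4 < 7 — OK.
[6] gcd(7, 3) = 1 — OK.
[7] e + h = 14; 14 mod 5 = 4 — OK.
[8] g - e = 7 - 6 = 1 — OK.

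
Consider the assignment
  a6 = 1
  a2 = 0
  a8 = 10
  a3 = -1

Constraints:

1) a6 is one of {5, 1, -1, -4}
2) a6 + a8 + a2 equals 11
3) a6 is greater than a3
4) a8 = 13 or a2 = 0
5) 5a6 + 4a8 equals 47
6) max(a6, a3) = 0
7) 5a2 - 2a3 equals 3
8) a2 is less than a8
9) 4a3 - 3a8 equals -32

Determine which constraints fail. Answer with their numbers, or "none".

No — constraints 5, 6, 7, 9 are not satisfied.

1) a6 = 1 is in {5, 1, -1, -4} — satisfied.
2) a6 + a8 + a2 = 1 + 10 + 0 = 11 — satisfied.
3) a6 = 1, a3 = -1; 1 > -1 — satisfied.
4) a8 = 10 ≠ 13, but a2 = 0 = 0 (second disjunct) — satisfied.
5) 5a6 + 4a8 = 5(1) + 4(10) = 45, not 47 — violated.
6) max(1, -1) = 1, not 0 — violated.
7) 5a2 - 2a3 = 5(0) - 2(-1) = 2, not 3 — violated.
8) a2 = 0, a8 = 10; 0 < 10 — satisfied.
9) 4a3 - 3a8 = 4(-1) - 3(10) = -34, not -32 — violated.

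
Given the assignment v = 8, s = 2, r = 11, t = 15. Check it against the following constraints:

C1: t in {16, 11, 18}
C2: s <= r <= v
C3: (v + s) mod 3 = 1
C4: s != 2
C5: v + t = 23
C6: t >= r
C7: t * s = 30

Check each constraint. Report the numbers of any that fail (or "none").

C1: t = 15 is not in {16, 11, 18} — violated.
C2: values 2, 11, 8; r = 11 is not <= v = 8 — violated.
C3: v + s = 10; 10 mod 3 = 1 — OK.
C4: s = 2, but 2 is required to differ — violated.
C5: v + t = 8 + 15 = 23 — OK.
C6: t = 15, r = 11; 15 ≥ 11 — OK.
C7: t * s = 15 * 2 = 30 — OK.

Violated: 1, 2, and 4.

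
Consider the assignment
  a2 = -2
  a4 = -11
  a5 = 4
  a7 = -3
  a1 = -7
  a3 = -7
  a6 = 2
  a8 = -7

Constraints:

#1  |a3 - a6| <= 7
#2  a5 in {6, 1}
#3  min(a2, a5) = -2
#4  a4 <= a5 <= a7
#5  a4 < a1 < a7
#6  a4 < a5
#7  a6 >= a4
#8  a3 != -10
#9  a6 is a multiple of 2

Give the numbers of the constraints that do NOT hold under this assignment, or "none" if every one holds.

#1 |-7 - 2| = 9; 9 > 7, exceeds bound 7 — fails.
#2 a5 = 4 is not in {6, 1} — fails.
#3 min(-2, 4) = -2 — holds.
#4 values -11, 4, -3; a5 = 4 is not <= a7 = -3 — fails.
#5 values -11 < -7 < -3 — holds.
#6 a4 = -11, a5 = 4; -11 < 4 — holds.
#7 a6 = 2, a4 = -11; 2 ≥ -11 — holds.
#8 a3 = -7, and -7 ≠ -10 — holds.
#9 2 / 2 = 1, so 2 divides 2 — holds.

Violated: 1, 2, and 4.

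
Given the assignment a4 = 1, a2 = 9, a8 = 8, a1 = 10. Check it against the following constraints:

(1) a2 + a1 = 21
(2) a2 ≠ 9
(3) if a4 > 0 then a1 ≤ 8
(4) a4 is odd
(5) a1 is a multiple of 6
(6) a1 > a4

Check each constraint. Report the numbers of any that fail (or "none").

(1) a2 + a1 = 9 + 10 = 19, not 21  no
(2) a2 = 9, but 9 is required to differ  no
(3) a4 = 1 > 0, so we need a1 ≤ 8; but a1 = 10 > 8  no
(4) a4 = 1 is odd  yes
(5) 10 = 6×1 + 4, so 6 does not divide 10  no
(6) a1 = 10, a4 = 1; 10 > 1  yes

No — constraints 1, 2, 3, 5 are not satisfied.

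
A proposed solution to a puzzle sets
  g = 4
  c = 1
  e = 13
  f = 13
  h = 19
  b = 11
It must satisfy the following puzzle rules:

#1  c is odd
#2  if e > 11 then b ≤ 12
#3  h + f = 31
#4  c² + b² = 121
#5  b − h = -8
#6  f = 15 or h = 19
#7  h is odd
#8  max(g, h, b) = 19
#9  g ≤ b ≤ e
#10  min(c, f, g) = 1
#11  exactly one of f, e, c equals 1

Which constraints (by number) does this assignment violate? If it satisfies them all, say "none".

Constraints 3 and 4 do not hold.

#1 c = 1 is odd  ✔
#2 e = 13 > 11, so we need b ≤ 12; b = 11 ≤ 12  ✔
#3 h + f = 19 + 13 = 32, not 31  ✘
#4 c² + b² = 1² + 11² = 1 + 121 = 122, not 121  ✘
#5 b − h = 11 − 19 = -8  ✔
#6 f = 13 ≠ 15, but h = 19 = 19 (second disjunct)  ✔
#7 h = 19 is odd  ✔
#8 max(4, 19, 11) = 19  ✔
#9 values 4 ≤ 11 ≤ 13  ✔
#10 min(1, 13, 4) = 1  ✔
#11 f=13, e=13, c=1; 1 of them equals 1  ✔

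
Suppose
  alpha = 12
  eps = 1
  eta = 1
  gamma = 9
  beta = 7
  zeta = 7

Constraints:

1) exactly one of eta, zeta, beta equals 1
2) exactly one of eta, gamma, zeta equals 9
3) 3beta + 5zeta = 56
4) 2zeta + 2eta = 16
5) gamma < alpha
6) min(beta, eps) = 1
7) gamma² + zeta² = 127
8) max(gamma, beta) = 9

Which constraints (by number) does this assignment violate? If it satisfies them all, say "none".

Violated: 7.

1) eta=1, zeta=7, beta=7; 1 of them equals 1 — satisfied.
2) eta=1, gamma=9, zeta=7; 1 of them equals 9 — satisfied.
3) 3beta + 5zeta = 3(7) + 5(7) = 56 — satisfied.
4) 2zeta + 2eta = 2(7) + 2(1) = 16 — satisfied.
5) gamma = 9, alpha = 12; 9 < 12 — satisfied.
6) min(7, 1) = 1 — satisfied.
7) gamma² + zeta² = 9² + 7² = 81 + 49 = 130, not 127 — violated.
8) max(9, 7) = 9 — satisfied.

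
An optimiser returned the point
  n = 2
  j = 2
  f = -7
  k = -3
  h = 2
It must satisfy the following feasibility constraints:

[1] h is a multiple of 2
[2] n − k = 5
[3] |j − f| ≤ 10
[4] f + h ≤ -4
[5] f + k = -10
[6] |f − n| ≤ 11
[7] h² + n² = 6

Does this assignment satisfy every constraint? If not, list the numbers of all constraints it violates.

[1] 2 / 2 = 1, so 2 divides 2 — OK.
[2] n − k = 2 − (-3) = 5 — OK.
[3] |2 − (-7)| = 9; 9 ≤ 10 — OK.
[4] f + h = -7 + 2 = -5; -5 ≤ -4 — OK.
[5] f + k = -7 + (-3) = -10 — OK.
[6] |-7 − 2| = 9; 9 ≤ 11 — OK.
[7] h² + n² = 2² + 2² = 4 + 4 = 8, not 6 — violated.

The assignment fails constraint 7.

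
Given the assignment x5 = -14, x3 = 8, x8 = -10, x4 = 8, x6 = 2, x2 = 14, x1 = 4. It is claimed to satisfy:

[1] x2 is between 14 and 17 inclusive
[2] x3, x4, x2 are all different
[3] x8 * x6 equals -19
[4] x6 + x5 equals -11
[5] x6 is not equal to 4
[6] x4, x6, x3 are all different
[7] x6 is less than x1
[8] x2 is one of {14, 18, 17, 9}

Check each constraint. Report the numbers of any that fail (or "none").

[1] x2 = 14 lies in [14, 17] — holds.
[2] x3 = x4 = 8, not all different — does not hold.
[3] x8 * x6 = -10 * 2 = -20, not -19 — does not hold.
[4] x6 + x5 = 2 + (-14) = -12, not -11 — does not hold.
[5] x6 = 2, and 2 ≠ 4 — holds.
[6] x4 = x3 = 8, not all different — does not hold.
[7] x6 = 2, x1 = 4; 2 < 4 — holds.
[8] x2 = 14 is in {14, 18, 17, 9} — holds.

Constraints 2, 3, 4, and 6 are violated.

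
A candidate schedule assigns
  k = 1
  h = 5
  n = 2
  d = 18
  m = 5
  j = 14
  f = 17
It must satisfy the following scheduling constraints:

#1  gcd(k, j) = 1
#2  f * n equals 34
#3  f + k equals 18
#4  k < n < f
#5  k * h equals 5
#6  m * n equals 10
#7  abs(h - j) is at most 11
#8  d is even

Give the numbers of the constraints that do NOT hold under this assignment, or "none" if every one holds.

#1 gcd(1, 14) = 1 — holds.
#2 f * n = 17 * 2 = 34 — holds.
#3 f + k = 17 + 1 = 18 — holds.
#4 values 1 < 2 < 17 — holds.
#5 k * h = 1 * 5 = 5 — holds.
#6 m * n = 5 * 2 = 10 — holds.
#7 abs(5 - 14) = 9; 9 ≤ 11 — holds.
#8 d = 18 is even — holds.

All constraints are satisfied.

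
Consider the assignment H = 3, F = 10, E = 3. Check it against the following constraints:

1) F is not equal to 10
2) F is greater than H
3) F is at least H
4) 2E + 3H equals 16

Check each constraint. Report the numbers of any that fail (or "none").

1) F = 10, but 10 is required to differ — does not hold.
2) F = 10, H = 3; 10 > 3 — holds.
3) F = 10, H = 3; 10 ≥ 3 — holds.
4) 2E + 3H = 2(3) + 3(3) = 15, not 16 — does not hold.

Violated: 1 and 4.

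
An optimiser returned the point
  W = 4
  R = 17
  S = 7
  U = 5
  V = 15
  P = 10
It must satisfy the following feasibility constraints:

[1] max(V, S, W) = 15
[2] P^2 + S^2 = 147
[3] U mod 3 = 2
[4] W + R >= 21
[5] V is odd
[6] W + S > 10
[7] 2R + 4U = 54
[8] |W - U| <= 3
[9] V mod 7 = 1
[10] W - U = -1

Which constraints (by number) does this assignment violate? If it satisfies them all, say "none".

[1] max(15, 7, 4) = 15 — OK.
[2] P^2 + S^2 = 10^2 + 7^2 = 100 + 49 = 149, not 147 — violated.
[3] 5 mod 3 = 2 — OK.
[4] W + R = 4 + 17 = 21; 21 ≥ 21 — OK.
[5] V = 15 is odd — OK.
[6] W + S = 4 + 7 = 11; 11 > 10 — OK.
[7] 2R + 4U = 2(17) + 4(5) = 54 — OK.
[8] |4 - 5| = 1; 1 ≤ 3 — OK.
[9] 15 mod 7 = 1 — OK.
[10] W - U = 4 - 5 = -1 — OK.

No — constraint 2 is not satisfied.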